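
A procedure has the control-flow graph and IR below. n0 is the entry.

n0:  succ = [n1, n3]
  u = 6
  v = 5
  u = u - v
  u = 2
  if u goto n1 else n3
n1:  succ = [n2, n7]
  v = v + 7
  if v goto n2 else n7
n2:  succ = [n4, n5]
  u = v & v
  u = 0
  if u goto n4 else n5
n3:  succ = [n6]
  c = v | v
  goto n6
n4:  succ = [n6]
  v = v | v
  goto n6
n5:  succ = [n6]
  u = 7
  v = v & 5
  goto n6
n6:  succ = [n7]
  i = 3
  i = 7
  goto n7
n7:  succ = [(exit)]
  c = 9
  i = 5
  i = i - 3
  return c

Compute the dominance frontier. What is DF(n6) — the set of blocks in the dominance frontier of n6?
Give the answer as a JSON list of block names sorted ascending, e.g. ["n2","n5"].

idom tree: n1←n0 n2←n1 n3←n0 n4←n2 n5←n2 n6←n0 n7←n0
Dom∩ at merges:
  n6: preds {n3,n4,n5}: {n0,n3} ∩ {n0,n1,n2,n4} ∩ {n0,n1,n2,n5} = {n0}; idom=n0
  n7: preds {n1,n6}: {n0,n1} ∩ {n0,n6} = {n0}; idom=n0

DF walk-up:
  join n6 pred n3: n3 stop@n0
  join n6 pred n4: n4→n2→n1 stop@n0
  join n6 pred n5: n5→n2→n1 stop@n0
  join n7 pred n1: n1 stop@n0
  join n7 pred n6: n6 stop@n0
  DF(n0)=∅
  DF(n1)={n6,n7}
  DF(n2)={n6}
  DF(n3)={n6}
  DF(n4)={n6}
  DF(n5)={n6}
  DF(n6)={n7}
  DF(n7)=∅

DF(n6) = ["n7"]

Answer: ["n7"]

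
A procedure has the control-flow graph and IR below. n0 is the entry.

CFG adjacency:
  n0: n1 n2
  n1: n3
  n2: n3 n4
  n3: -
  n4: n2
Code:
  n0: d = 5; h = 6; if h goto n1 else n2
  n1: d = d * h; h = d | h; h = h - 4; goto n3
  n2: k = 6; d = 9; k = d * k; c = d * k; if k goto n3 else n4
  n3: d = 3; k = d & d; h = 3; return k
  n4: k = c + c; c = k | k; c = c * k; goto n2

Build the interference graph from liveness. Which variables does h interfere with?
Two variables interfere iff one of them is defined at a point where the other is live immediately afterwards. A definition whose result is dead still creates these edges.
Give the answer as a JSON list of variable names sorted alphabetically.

Answer: ["d", "k"]

Derivation:
Per-block:
  n0: def={d,h} ue=∅
  n1: def={d,h} ue={d,h}
  n2: def={c,d,k} ue=∅
  n3: def={d,h,k} ue=∅
  n4: def={c,k} ue={c}

Liveness:
  live n0: ∅→{d,h}
  live n1: {d,h}→∅
  live n2: ∅→{c}
  live n3: ∅→∅
  live n4: {c}→∅

Interfere edges:
  c — {k}
  d — {h,k}
  h — {d,k}
  k — {c,d,h}

N(h) = ["d", "k"]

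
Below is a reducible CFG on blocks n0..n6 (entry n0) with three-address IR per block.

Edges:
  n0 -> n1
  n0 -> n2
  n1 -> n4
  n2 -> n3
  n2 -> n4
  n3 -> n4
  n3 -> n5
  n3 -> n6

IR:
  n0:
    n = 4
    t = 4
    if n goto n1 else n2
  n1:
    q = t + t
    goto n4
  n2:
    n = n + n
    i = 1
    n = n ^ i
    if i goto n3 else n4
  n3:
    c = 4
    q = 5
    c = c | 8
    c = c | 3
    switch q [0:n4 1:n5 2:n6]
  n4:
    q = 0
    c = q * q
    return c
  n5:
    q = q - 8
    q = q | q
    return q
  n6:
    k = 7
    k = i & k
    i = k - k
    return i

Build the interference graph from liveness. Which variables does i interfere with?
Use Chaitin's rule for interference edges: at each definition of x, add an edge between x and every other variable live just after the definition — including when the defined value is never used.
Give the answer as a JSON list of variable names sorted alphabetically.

Answer: ["c", "k", "n", "q"]

Analysis:
Block summaries:
  n0: {n,t} / ∅
  n1: {q} / {t}
  n2: {i,n} / {n}
  n3: {c,q} / ∅
  n4: {c,q} / ∅
  n5: {q} / {q}
  n6: {i,k} / {i}

Live sets:
  live n0: ∅→{n,t}
  live n1: {t}→∅
  live n2: {n}→{i}
  live n3: {i}→{i,q}
  live n4: ∅→∅
  live n5: {q}→∅
  live n6: {i}→∅

Conflict graph:
  c — {i,q}
  i — {c,k,n,q}
  k — {i}
  n — {i,t}
  q — {c,i}
  t — {n}

N(i) = ["c", "k", "n", "q"]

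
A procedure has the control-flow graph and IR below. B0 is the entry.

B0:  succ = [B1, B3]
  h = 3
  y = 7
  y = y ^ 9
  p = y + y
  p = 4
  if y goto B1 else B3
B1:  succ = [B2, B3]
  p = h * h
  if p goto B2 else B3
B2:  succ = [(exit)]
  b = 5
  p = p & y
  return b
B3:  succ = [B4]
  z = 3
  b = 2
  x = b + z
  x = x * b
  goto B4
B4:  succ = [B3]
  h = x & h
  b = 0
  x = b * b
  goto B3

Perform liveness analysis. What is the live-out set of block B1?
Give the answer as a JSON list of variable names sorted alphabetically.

Answer: ["h", "p", "y"]

Analysis:
Block summaries:
  B0: def={h,p,y} ue=∅
  B1: def={p} ue={h}
  B2: def={b,p} ue={p,y}
  B3: def={b,x,z} ue=∅
  B4: def={b,h,x} ue={h,x}

Liveness:
  B0 li=∅ lo={h,y}
  B1 li={h,y} lo={h,p,y}
  B2 li={p,y} lo=∅
  B3 li={h} lo={h,x}
  B4 li={h,x} lo={h}

live-out(B1) = ["h", "p", "y"]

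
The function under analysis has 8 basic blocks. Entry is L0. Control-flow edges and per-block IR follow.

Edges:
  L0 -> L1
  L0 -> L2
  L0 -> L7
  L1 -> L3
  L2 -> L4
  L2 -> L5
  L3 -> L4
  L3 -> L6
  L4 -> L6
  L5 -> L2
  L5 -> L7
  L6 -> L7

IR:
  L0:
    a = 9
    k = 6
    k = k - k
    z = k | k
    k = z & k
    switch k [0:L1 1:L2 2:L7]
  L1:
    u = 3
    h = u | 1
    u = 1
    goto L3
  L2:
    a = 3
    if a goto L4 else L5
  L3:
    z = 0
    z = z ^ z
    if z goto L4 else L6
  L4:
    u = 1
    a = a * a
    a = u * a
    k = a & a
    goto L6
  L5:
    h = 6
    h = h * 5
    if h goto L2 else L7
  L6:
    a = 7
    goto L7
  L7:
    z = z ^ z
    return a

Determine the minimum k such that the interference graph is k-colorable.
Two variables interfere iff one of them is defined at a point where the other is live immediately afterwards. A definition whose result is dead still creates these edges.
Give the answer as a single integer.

Block summaries:
  L0: {a,k,z} / ∅
  L1: {h,u} / ∅
  L2: {a} / ∅
  L3: {z} / ∅
  L4: {a,k,u} / {a}
  L5: {h} / ∅
  L6: {a} / ∅
  L7: {z} / {a,z}

Backward fixpoint:
  L0: in=∅ out={a,z}
  L1: in={a} out={a}
  L2: in={z} out={a,z}
  L3: in={a} out={a,z}
  L4: in={a,z} out={z}
  L5: in={a,z} out={a,z}
  L6: in={z} out={a,z}
  L7: in={a,z} out=∅

Conflict graph:
  a: {h,k,u,z}
  h: {a,z}
  k: {a,z}
  u: {a,z}
  z: {a,h,k,u}

Chromatic number:
  clique {a,h,z} ⇒ need ≥ 3
  assign a→r0 h→r2 k→r2 u→r2 z→r1 — no edge inside a register ⇒ χ ≤ 3
  χ = 3

Answer: 3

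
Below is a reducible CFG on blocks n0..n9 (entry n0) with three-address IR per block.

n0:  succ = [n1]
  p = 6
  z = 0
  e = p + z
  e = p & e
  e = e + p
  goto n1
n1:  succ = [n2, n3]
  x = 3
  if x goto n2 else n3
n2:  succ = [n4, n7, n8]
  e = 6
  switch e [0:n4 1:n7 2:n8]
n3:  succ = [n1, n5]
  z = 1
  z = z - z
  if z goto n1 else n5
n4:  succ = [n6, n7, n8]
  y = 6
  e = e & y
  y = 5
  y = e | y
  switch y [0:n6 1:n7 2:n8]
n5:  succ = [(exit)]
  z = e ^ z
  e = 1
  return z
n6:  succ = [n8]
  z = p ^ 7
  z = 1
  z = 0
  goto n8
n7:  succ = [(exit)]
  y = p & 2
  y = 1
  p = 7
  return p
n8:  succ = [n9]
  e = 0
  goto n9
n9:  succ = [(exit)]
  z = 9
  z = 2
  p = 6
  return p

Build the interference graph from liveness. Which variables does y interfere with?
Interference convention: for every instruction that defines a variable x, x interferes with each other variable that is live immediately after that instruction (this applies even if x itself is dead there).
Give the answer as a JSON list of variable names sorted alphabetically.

Block summaries:
  n0 def {e,p,z} use ∅
  n1 def {x} use ∅
  n2 def {e} use ∅
  n3 def {z} use ∅
  n4 def {e,y} use {e}
  n5 def {e,z} use {e,z}
  n6 def {z} use {p}
  n7 def {p,y} use {p}
  n8 def {e} use ∅
  n9 def {p,z} use ∅

Liveness:
  n0: in=∅ out={e,p}
  n1: in={e,p} out={e,p}
  n2: in={p} out={e,p}
  n3: in={e,p} out={e,p,z}
  n4: in={e,p} out={p}
  n5: in={e,z} out=∅
  n6: in={p} out=∅
  n7: in={p} out=∅
  n8: in=∅ out=∅
  n9: in=∅ out=∅

Interfere edges:
  e: {p,x,y,z}
  p: {e,x,y,z}
  x: {e,p}
  y: {e,p}
  z: {e,p}

N(y) = ["e", "p"]

Answer: ["e", "p"]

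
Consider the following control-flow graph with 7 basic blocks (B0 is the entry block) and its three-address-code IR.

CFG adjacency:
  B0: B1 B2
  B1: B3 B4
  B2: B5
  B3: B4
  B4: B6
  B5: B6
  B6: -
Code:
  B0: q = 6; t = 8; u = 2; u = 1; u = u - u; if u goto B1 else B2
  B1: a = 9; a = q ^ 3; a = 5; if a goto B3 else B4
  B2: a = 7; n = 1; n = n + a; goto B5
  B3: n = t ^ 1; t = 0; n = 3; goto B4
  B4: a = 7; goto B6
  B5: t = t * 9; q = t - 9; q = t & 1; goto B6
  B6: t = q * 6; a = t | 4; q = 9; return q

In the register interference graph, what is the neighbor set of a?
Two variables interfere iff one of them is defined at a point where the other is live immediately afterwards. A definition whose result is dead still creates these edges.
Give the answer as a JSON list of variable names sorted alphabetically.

Answer: ["n", "q", "t"]

Working:
Per-block:
  B0: {q,t,u} / ∅
  B1: {a} / {q}
  B2: {a,n} / ∅
  B3: {n,t} / {t}
  B4: {a} / ∅
  B5: {q,t} / {t}
  B6: {a,q,t} / {q}

Backward fixpoint:
  live B0: ∅→{q,t}
  live B1: {q,t}→{q,t}
  live B2: {t}→{t}
  live B3: {q,t}→{q}
  live B4: {q}→{q}
  live B5: {t}→{q}
  live B6: {q}→∅

Interference:
  a↔{n,q,t}
  n↔{a,q,t}
  q↔{a,n,t,u}
  t↔{a,n,q,u}
  u↔{q,t}

N(a) = ["n", "q", "t"]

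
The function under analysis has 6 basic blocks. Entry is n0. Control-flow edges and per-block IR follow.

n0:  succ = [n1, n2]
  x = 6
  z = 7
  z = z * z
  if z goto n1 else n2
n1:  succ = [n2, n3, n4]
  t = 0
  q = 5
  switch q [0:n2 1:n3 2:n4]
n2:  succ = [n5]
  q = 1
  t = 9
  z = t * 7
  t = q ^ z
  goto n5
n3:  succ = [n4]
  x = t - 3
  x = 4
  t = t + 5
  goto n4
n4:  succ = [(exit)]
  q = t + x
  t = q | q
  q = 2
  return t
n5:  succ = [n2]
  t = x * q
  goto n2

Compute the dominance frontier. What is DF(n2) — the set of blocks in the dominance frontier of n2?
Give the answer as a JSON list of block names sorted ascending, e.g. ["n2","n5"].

Answer: ["n2"]

Working:
idom tree: n1←n0 n2←n0 n3←n1 n4←n1 n5←n2
Dom∩ at merges:
  n2: preds {n0,n1,n5}: {n0} ∩ {n0,n1} ∩ {n0,n2,n5} = {n0}; idom=n0
  n4: preds {n1,n3}: {n0,n1} ∩ {n0,n1,n3} = {n0,n1}; idom=n1

Frontier:
  join n2 pred n0: · stop@n0
  join n2 pred n1: n1 stop@n0
  join n2 pred n5: n5→n2 stop@n0
  join n4 pred n1: · stop@n1
  join n4 pred n3: n3 stop@n1
  n0: DF=∅
  n1: DF={n2}
  n2: DF={n2}
  n3: DF={n4}
  n4: DF=∅
  n5: DF={n2}

DF(n2) = ["n2"]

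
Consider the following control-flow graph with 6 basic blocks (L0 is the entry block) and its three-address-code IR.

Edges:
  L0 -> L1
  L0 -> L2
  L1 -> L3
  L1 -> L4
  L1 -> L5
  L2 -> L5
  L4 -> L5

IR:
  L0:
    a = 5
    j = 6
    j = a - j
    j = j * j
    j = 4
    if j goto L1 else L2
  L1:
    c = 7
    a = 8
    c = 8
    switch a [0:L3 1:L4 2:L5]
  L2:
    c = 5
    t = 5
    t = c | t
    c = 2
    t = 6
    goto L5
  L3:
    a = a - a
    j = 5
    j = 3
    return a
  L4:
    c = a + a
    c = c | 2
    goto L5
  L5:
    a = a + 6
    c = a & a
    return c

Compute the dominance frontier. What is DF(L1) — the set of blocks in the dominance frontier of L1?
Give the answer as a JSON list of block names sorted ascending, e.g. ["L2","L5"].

Answer: ["L5"]

Analysis:
idom tree: L1←L0 L2←L0 L3←L1 L4←L1 L5←L0
Dom at joins:
  L5: preds {L1,L2,L4}: {L0,L1} ∩ {L0,L2} ∩ {L0,L1,L4} = {L0}; idom=L0

DF derivation:
  L5←L1: walk L1 to L0
  L5←L2: walk L2 to L0
  L5←L4: walk L4→L1 to L0
  L0 → ∅
  L1 → {L5}
  L2 → {L5}
  L3 → ∅
  L4 → {L5}
  L5 → ∅

DF(L1) = ["L5"]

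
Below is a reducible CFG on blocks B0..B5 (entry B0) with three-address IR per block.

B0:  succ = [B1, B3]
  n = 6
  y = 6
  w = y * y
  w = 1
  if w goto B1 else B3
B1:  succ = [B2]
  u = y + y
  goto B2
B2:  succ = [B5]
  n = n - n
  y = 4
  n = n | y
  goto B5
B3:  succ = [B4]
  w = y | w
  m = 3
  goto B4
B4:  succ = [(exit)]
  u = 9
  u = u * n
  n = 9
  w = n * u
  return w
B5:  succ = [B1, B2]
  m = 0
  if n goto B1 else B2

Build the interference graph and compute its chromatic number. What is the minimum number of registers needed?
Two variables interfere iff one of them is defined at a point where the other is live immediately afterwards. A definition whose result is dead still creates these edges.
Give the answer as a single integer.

Per-block:
  B0 def {n,w,y} use ∅
  B1 def {u} use {y}
  B2 def {n,y} use {n}
  B3 def {m,w} use {w,y}
  B4 def {n,u,w} use {n}
  B5 def {m} use {n}

Liveness:
  B0 li=∅ lo={n,w,y}
  B1 li={n,y} lo={n}
  B2 li={n} lo={n,y}
  B3 li={n,w,y} lo={n}
  B4 li={n} lo=∅
  B5 li={n,y} lo={n,y}

Conflict graph:
  m — {n,y}
  n — {m,u,w,y}
  u — {n}
  w — {n,y}
  y — {m,n,w}

Chromatic number:
  lower bound: {m,n,y} mutually conflict ⇒ χ ≥ 3
  assign m→r2 n→r0 u→r1 w→r2 y→r1 — no edge inside a register ⇒ χ ≤ 3
  χ = 3

Answer: 3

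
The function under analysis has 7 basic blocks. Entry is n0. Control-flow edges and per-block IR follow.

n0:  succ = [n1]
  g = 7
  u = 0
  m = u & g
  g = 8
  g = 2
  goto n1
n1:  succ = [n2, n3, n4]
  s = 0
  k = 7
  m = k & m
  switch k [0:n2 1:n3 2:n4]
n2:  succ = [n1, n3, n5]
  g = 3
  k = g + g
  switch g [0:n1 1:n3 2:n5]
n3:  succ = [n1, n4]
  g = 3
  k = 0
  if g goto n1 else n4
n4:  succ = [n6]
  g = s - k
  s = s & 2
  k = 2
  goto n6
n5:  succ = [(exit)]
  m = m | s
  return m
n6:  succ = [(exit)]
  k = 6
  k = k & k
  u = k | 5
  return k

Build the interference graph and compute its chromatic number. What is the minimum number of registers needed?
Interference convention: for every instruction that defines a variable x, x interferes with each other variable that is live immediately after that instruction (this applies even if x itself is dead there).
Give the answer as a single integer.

Block summaries:
  n0: {g,m,u} / ∅
  n1: {k,m,s} / {m}
  n2: {g,k} / ∅
  n3: {g,k} / ∅
  n4: {g,k,s} / {k,s}
  n5: {m} / {m,s}
  n6: {k,u} / ∅

Backward fixpoint:
  live n0: ∅→{m}
  live n1: {m}→{k,m,s}
  live n2: {m,s}→{m,s}
  live n3: {m,s}→{k,m,s}
  live n4: {k,s}→∅
  live n5: {m,s}→∅
  live n6: ∅→∅

Conflict graph:
  g — {k,m,s,u}
  k — {g,m,s,u}
  m — {g,k,s}
  s — {g,k,m}
  u — {g,k}

Chromatic number:
  {g,k,m,s} pairwise interfere (4-clique) ⇒ χ ≥ 4
  4-colouring: r0={g}  r1={k}  r2={m,u}  r3={s}
  χ = 4

Answer: 4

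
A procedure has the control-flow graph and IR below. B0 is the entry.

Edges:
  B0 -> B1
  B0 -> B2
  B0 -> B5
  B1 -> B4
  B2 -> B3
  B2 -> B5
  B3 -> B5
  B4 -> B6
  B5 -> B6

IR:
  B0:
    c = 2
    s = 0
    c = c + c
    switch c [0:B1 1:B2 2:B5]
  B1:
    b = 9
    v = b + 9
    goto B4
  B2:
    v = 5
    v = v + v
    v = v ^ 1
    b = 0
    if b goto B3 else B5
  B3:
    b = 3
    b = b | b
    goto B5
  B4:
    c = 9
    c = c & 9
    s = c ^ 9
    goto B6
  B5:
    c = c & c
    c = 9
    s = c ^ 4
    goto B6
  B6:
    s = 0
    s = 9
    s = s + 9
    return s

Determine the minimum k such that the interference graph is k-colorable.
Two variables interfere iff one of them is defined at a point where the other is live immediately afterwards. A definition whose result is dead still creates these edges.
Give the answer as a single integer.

Answer: 2

Working:
Per-block:
  B0: def={c,s} ue=∅
  B1: def={b,v} ue=∅
  B2: def={b,v} ue=∅
  B3: def={b} ue=∅
  B4: def={c,s} ue=∅
  B5: def={c,s} ue={c}
  B6: def={s} ue=∅

Liveness:
  B0: in=∅ out={c}
  B1: in=∅ out=∅
  B2: in={c} out={c}
  B3: in={c} out={c}
  B4: in=∅ out=∅
  B5: in={c} out=∅
  B6: in=∅ out=∅

Interfere edges:
  b↔{c}
  c↔{b,s,v}
  s↔{c}
  v↔{c}

Registers:
  {b,c} pairwise interfere (2-clique) ⇒ χ ≥ 2
  2-colouring: c0={c}  c1={b,s,v}
  χ = 2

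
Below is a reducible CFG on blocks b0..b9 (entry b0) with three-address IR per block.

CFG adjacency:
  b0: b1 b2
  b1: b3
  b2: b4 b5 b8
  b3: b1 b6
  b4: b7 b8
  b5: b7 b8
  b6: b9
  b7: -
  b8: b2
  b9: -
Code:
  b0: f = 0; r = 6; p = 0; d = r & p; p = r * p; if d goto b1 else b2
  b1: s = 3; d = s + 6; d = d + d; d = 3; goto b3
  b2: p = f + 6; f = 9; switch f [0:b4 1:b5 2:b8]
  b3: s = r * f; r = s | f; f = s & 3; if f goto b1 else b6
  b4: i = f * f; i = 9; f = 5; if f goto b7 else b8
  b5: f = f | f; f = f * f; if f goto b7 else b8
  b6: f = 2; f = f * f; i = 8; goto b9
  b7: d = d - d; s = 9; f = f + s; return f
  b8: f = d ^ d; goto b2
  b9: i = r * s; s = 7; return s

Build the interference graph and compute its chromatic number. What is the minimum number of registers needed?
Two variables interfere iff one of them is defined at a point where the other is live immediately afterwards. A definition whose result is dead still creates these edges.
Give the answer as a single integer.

def/use:
  b0 def {d,f,p,r} use ∅
  b1 def {d,s} use ∅
  b2 def {f,p} use {f}
  b3 def {f,r,s} use {f,r}
  b4 def {f,i} use {f}
  b5 def {f} use {f}
  b6 def {f,i} use ∅
  b7 def {d,f,s} use {d,f}
  b8 def {f} use {d}
  b9 def {i,s} use {r,s}

Liveness:
  live b0: ∅→{d,f,r}
  live b1: {f,r}→{f,r}
  live b2: {d,f}→{d,f}
  live b3: {f,r}→{f,r,s}
  live b4: {d,f}→{d,f}
  live b5: {d,f}→{d,f}
  live b6: {r,s}→{r,s}
  live b7: {d,f}→∅
  live b8: {d}→{d,f}
  live b9: {r,s}→∅

Interfere edges:
  d — {f,i,p,r}
  f — {d,p,r,s}
  i — {d,r,s}
  p — {d,f,r}
  r — {d,f,i,p,s}
  s — {f,i,r}

Colouring:
  {d,f,p,r} pairwise interfere (4-clique) ⇒ χ ≥ 4
  4-colouring: c0={r}  c1={d,s}  c2={f,i}  c3={p}
  χ = 4

Answer: 4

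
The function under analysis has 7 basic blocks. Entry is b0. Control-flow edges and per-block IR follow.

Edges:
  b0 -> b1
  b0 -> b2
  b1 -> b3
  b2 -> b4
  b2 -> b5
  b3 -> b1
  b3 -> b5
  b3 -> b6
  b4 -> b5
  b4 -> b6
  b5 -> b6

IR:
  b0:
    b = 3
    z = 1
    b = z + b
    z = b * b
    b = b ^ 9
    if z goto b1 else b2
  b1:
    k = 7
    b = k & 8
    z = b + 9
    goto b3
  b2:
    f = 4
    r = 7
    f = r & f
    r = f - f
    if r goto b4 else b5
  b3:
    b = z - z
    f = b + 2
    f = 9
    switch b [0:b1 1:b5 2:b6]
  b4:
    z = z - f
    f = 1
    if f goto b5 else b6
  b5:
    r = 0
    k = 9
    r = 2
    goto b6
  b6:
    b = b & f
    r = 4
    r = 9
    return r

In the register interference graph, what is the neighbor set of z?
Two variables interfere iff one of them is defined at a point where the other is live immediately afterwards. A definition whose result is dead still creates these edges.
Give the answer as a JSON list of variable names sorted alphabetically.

Answer: ["b", "f", "r"]

Derivation:
Block summaries:
  b0 def {b,z} use ∅
  b1 def {b,k,z} use ∅
  b2 def {f,r} use ∅
  b3 def {b,f} use {z}
  b4 def {f,z} use {f,z}
  b5 def {k,r} use ∅
  b6 def {b,r} use {b,f}

Liveness:
  b0 li=∅ lo={b,z}
  b1 li=∅ lo={z}
  b2 li={b,z} lo={b,f,z}
  b3 li={z} lo={b,f}
  b4 li={b,f,z} lo={b,f}
  b5 li={b,f} lo={b,f}
  b6 li={b,f} lo=∅

Interference:
  b↔{f,k,r,z}
  f↔{b,k,r,z}
  k↔{b,f}
  r↔{b,f,z}
  z↔{b,f,r}

N(z) = ["b", "f", "r"]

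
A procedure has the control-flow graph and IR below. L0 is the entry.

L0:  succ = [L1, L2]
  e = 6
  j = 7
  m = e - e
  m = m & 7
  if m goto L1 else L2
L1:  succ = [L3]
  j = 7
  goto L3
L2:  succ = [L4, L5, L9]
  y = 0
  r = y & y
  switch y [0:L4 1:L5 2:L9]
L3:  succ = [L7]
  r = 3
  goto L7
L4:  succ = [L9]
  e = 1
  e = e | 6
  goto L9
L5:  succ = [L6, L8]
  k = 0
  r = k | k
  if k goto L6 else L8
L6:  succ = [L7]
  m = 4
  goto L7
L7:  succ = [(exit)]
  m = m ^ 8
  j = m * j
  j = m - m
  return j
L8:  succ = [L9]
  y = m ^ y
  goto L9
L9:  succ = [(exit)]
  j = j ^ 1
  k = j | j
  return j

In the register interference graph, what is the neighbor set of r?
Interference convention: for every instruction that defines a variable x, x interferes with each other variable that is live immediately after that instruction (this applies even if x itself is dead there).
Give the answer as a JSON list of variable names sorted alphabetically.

Answer: ["j", "k", "m", "y"]

Working:
Block summaries:
  L0: {e,j,m} / ∅
  L1: {j} / ∅
  L2: {r,y} / ∅
  L3: {r} / ∅
  L4: {e} / ∅
  L5: {k,r} / ∅
  L6: {m} / ∅
  L7: {j,m} / {j,m}
  L8: {y} / {m,y}
  L9: {j,k} / {j}

Backward fixpoint:
  L0 li=∅ lo={j,m}
  L1 li={m} lo={j,m}
  L2 li={j,m} lo={j,m,y}
  L3 li={j,m} lo={j,m}
  L4 li={j} lo={j}
  L5 li={j,m,y} lo={j,m,y}
  L6 li={j} lo={j,m}
  L7 li={j,m} lo=∅
  L8 li={j,m,y} lo={j}
  L9 li={j} lo=∅

Interfere edges:
  e — {j}
  j — {e,k,m,r,y}
  k — {j,m,r,y}
  m — {j,k,r,y}
  r — {j,k,m,y}
  y — {j,k,m,r}

N(r) = ["j", "k", "m", "y"]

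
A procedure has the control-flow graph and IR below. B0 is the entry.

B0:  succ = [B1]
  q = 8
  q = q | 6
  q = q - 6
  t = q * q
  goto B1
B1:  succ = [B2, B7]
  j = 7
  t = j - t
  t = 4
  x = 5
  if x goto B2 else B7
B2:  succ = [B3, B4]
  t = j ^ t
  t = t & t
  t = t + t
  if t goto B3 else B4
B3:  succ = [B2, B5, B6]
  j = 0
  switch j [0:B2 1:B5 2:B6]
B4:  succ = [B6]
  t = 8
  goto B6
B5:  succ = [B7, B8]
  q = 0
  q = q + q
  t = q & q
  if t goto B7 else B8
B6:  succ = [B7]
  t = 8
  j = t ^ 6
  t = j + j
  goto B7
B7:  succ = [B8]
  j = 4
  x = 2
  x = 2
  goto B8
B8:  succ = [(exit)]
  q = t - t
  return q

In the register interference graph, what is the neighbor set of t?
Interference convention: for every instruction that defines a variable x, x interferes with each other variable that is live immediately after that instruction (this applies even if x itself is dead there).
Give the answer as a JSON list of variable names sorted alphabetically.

Answer: ["j", "x"]

Analysis:
Block summaries:
  B0: def={q,t} ue=∅
  B1: def={j,t,x} ue={t}
  B2: def={t} ue={j,t}
  B3: def={j} ue=∅
  B4: def={t} ue=∅
  B5: def={q,t} ue=∅
  B6: def={j,t} ue=∅
  B7: def={j,x} ue=∅
  B8: def={q} ue={t}

Live sets:
  B0: in=∅ out={t}
  B1: in={t} out={j,t}
  B2: in={j,t} out={t}
  B3: in={t} out={j,t}
  B4: in=∅ out=∅
  B5: in=∅ out={t}
  B6: in=∅ out={t}
  B7: in={t} out={t}
  B8: in={t} out=∅

Interference:
  j↔{t,x}
  q↔∅
  t↔{j,x}
  x↔{j,t}

N(t) = ["j", "x"]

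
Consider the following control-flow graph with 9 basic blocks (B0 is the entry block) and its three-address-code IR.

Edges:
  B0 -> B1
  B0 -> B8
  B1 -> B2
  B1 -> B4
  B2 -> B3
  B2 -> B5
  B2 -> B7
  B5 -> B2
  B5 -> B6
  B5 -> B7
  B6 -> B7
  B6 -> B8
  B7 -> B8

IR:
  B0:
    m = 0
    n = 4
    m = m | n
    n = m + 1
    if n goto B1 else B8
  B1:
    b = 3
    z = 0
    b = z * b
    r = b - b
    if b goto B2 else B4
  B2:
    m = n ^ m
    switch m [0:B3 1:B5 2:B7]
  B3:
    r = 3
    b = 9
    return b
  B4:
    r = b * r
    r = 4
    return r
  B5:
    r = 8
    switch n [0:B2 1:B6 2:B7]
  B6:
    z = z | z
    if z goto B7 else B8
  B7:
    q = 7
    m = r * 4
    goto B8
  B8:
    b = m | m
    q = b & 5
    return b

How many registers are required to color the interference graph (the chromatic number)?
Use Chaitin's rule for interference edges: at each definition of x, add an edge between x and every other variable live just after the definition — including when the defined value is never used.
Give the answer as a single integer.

Answer: 5

Analysis:
def/use:
  B0 def {m,n} use ∅
  B1 def {b,r,z} use ∅
  B2 def {m} use {m,n}
  B3 def {b,r} use ∅
  B4 def {r} use {b,r}
  B5 def {r} use {n}
  B6 def {z} use {z}
  B7 def {m,q} use {r}
  B8 def {b,q} use {m}

Liveness:
  live B0: ∅→{m,n}
  live B1: {m,n}→{b,m,n,r,z}
  live B2: {m,n,r,z}→{m,n,r,z}
  live B3: ∅→∅
  live B4: {b,r}→∅
  live B5: {m,n,z}→{m,n,r,z}
  live B6: {m,r,z}→{m,r}
  live B7: {r}→{m}
  live B8: {m}→∅

Interference:
  b: {m,n,q,r,z}
  m: {b,n,r,z}
  n: {b,m,r,z}
  q: {b,r}
  r: {b,m,n,q,z}
  z: {b,m,n,r}

Colouring:
  clique {b,m,n,r,z} ⇒ need ≥ 5
  assign b→c0 m→c2 n→c3 q→c2 r→c1 z→c4 — no edge inside a register ⇒ χ ≤ 5
  χ = 5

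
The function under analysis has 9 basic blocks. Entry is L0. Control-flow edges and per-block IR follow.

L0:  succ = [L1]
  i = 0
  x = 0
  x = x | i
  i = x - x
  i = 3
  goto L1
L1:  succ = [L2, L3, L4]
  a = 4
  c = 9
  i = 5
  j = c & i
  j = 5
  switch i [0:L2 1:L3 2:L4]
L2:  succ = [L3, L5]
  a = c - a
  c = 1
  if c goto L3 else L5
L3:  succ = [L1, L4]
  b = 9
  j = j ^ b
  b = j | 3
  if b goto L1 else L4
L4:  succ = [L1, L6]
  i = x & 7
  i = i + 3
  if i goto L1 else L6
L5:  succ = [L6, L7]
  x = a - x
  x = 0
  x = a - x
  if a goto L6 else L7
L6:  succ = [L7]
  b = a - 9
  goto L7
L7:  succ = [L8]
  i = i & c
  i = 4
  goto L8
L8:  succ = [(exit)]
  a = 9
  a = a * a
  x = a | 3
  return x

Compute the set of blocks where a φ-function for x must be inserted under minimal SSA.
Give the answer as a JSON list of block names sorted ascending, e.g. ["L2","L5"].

idom tree: L1←L0 L2←L1 L3←L1 L4←L1 L5←L2 L6←L1 L7←L1 L8←L7
Dom∩ at merges:
  L1: preds {L0,L3,L4}: {L0} ∩ {L0,L1,L3} ∩ {L0,L1,L4} = {L0}; idom=L0
  L3: preds {L1,L2}: {L0,L1} ∩ {L0,L1,L2} = {L0,L1}; idom=L1
  L4: preds {L1,L3}: {L0,L1} ∩ {L0,L1,L3} = {L0,L1}; idom=L1
  L6: preds {L4,L5}: {L0,L1,L4} ∩ {L0,L1,L2,L5} = {L0,L1}; idom=L1
  L7: preds {L5,L6}: {L0,L1,L2,L5} ∩ {L0,L1,L6} = {L0,L1}; idom=L1

DF derivation:
  L1←L0: walk · to L0
  L1←L3: walk L3→L1 to L0
  L1←L4: walk L4→L1 to L0
  L3←L1: walk · to L1
  L3←L2: walk L2 to L1
  L4←L1: walk · to L1
  L4←L3: walk L3 to L1
  L6←L4: walk L4 to L1
  L6←L5: walk L5→L2 to L1
  L7←L5: walk L5→L2 to L1
  L7←L6: walk L6 to L1
  L0 → ∅
  L1 → {L1}
  L2 → {L3,L6,L7}
  L3 → {L1,L4}
  L4 → {L1,L6}
  L5 → {L6,L7}
  L6 → {L7}
  L7 → ∅
  L8 → ∅

φ for x: defs {L0,L5,L8}
  DF⁺ = {L6,L7}

Answer: ["L6", "L7"]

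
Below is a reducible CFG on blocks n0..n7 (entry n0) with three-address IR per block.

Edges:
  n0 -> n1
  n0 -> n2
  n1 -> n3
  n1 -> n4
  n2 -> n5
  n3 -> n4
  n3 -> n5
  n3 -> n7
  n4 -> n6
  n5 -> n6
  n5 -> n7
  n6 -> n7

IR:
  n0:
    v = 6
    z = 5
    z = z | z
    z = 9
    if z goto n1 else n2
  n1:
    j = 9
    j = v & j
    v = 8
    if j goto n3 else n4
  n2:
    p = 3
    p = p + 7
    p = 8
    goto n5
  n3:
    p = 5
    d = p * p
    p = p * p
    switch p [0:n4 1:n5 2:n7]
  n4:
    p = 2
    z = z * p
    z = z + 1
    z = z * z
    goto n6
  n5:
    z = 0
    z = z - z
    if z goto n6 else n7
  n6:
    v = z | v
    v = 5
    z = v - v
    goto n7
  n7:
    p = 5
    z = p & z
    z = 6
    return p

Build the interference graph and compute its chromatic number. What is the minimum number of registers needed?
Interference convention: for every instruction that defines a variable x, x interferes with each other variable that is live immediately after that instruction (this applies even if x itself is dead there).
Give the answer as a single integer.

Block summaries:
  n0: {v,z} / ∅
  n1: {j,v} / {v}
  n2: {p} / ∅
  n3: {d,p} / ∅
  n4: {p,z} / {z}
  n5: {z} / ∅
  n6: {v,z} / {v,z}
  n7: {p,z} / {z}

Backward fixpoint:
  n0: in=∅ out={v,z}
  n1: in={v,z} out={v,z}
  n2: in={v} out={v}
  n3: in={v,z} out={v,z}
  n4: in={v,z} out={v,z}
  n5: in={v} out={v,z}
  n6: in={v,z} out={z}
  n7: in={z} out=∅

Interfere edges:
  d: {p,v,z}
  j: {v,z}
  p: {d,v,z}
  v: {d,j,p,z}
  z: {d,j,p,v}

Registers:
  {d,p,v,z} pairwise interfere (4-clique) ⇒ χ ≥ 4
  assign d→r2 j→r2 p→r3 v→r0 z→r1 — no edge inside a register ⇒ χ ≤ 4
  χ = 4

Answer: 4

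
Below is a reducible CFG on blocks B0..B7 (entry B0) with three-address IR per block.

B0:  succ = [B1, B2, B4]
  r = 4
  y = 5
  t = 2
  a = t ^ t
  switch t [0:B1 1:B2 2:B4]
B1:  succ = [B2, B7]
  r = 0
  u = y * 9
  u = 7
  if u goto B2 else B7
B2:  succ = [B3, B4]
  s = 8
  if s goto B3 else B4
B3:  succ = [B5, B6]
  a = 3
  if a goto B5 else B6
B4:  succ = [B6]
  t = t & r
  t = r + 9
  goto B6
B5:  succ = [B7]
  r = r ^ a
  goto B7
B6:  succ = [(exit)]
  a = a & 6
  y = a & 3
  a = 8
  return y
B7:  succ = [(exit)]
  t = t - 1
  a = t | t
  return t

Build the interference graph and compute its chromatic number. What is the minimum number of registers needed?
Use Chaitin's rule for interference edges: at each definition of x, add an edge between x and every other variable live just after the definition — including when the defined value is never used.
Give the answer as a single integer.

Answer: 4

Analysis:
Per-block:
  B0: {a,r,t,y} / ∅
  B1: {r,u} / {y}
  B2: {s} / ∅
  B3: {a} / ∅
  B4: {t} / {r,t}
  B5: {r} / {a,r}
  B6: {a,y} / {a}
  B7: {a,t} / {t}

Backward fixpoint:
  B0 li=∅ lo={a,r,t,y}
  B1 li={a,t,y} lo={a,r,t}
  B2 li={a,r,t} lo={a,r,t}
  B3 li={r,t} lo={a,r,t}
  B4 li={a,r,t} lo={a}
  B5 li={a,r,t} lo={t}
  B6 li={a} lo=∅
  B7 li={t} lo=∅

Interfere edges:
  a↔{r,s,t,u,y}
  r↔{a,s,t,u,y}
  s↔{a,r,t}
  t↔{a,r,s,u,y}
  u↔{a,r,t}
  y↔{a,r,t}

Chromatic number:
  clique {a,r,s,t} ⇒ need ≥ 4
  assign a→R0 r→R1 s→R3 t→R2 u→R3 y→R3 — no edge inside a register ⇒ χ ≤ 4
  χ = 4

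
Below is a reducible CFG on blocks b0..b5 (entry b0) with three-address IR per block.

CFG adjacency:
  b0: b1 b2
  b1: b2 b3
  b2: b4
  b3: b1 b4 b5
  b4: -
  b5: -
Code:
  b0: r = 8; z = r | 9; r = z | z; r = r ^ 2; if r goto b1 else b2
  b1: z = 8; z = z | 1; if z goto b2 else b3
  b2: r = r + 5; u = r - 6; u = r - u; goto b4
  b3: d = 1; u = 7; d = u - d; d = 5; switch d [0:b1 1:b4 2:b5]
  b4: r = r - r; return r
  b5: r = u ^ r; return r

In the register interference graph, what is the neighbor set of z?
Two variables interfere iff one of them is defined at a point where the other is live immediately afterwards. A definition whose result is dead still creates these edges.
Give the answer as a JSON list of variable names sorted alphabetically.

Block summaries:
  b0: {r,z} / ∅
  b1: {z} / ∅
  b2: {r,u} / {r}
  b3: {d,u} / ∅
  b4: {r} / {r}
  b5: {r} / {r,u}

Liveness:
  b0 li=∅ lo={r}
  b1 li={r} lo={r}
  b2 li={r} lo={r}
  b3 li={r} lo={r,u}
  b4 li={r} lo=∅
  b5 li={r,u} lo=∅

Conflict graph:
  d↔{r,u}
  r↔{d,u,z}
  u↔{d,r}
  z↔{r}

N(z) = ["r"]

Answer: ["r"]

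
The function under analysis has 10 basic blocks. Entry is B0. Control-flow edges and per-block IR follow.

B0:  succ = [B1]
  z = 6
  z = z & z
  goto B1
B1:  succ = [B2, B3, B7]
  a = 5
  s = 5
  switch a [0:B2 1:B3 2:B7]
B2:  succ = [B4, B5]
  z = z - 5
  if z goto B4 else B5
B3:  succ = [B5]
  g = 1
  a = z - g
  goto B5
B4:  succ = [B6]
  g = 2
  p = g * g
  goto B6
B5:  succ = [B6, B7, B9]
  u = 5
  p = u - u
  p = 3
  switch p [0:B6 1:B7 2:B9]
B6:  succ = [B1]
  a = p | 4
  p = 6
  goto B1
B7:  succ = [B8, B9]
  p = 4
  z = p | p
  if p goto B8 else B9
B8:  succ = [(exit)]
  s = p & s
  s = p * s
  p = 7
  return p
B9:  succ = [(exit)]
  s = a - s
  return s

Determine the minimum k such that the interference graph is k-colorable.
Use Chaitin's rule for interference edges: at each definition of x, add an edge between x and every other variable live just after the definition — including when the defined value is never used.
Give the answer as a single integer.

Block summaries:
  B0: def={z} ue=∅
  B1: def={a,s} ue=∅
  B2: def={z} ue={z}
  B3: def={a,g} ue={z}
  B4: def={g,p} ue=∅
  B5: def={p,u} ue=∅
  B6: def={a,p} ue={p}
  B7: def={p,z} ue=∅
  B8: def={p,s} ue={p,s}
  B9: def={s} ue={a,s}

Backward fixpoint:
  B0: in=∅ out={z}
  B1: in={z} out={a,s,z}
  B2: in={a,s,z} out={a,s,z}
  B3: in={s,z} out={a,s,z}
  B4: in={z} out={p,z}
  B5: in={a,s,z} out={a,p,s,z}
  B6: in={p,z} out={z}
  B7: in={a,s} out={a,p,s}
  B8: in={p,s} out=∅
  B9: in={a,s} out=∅

Interference:
  a — {p,s,u,z}
  g — {s,z}
  p — {a,s,z}
  s — {a,g,p,u,z}
  u — {a,s,z}
  z — {a,g,p,s,u}

Colouring:
  clique {a,p,s,z} ⇒ need ≥ 4
  assign a→c2 g→c2 p→c3 s→c0 u→c3 z→c1 — no edge inside a register ⇒ χ ≤ 4
  χ = 4

Answer: 4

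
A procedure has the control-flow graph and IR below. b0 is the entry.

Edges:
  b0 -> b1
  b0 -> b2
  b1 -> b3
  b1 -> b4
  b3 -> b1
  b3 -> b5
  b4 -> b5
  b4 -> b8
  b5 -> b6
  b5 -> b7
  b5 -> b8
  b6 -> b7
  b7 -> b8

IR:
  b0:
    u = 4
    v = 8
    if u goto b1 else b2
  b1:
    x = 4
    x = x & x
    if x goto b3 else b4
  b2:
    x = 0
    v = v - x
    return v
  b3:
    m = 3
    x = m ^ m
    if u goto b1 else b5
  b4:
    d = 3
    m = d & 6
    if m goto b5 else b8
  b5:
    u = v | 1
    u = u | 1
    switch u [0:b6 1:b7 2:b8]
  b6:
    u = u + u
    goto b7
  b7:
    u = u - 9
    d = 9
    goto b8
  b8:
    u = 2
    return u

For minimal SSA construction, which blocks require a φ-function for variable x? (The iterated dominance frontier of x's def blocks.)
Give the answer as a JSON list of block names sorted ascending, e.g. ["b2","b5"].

Answer: ["b1", "b5", "b8"]

Derivation:
idom tree: b1←b0 b2←b0 b3←b1 b4←b1 b5←b1 b6←b5 b7←b5 b8←b1
Dom∩ at merges:
  b1: preds {b0,b3}: {b0} ∩ {b0,b1,b3} = {b0}; idom=b0
  b5: preds {b3,b4}: {b0,b1,b3} ∩ {b0,b1,b4} = {b0,b1}; idom=b1
  b7: preds {b5,b6}: {b0,b1,b5} ∩ {b0,b1,b5,b6} = {b0,b1,b5}; idom=b5
  b8: preds {b4,b5,b7}: {b0,b1,b4} ∩ {b0,b1,b5} ∩ {b0,b1,b5,b7} = {b0,b1}; idom=b1

DF derivation:
  join b1 pred b0: · stop@b0
  join b1 pred b3: b3→b1 stop@b0
  join b5 pred b3: b3 stop@b1
  join b5 pred b4: b4 stop@b1
  join b7 pred b5: · stop@b5
  join b7 pred b6: b6 stop@b5
  join b8 pred b4: b4 stop@b1
  join b8 pred b5: b5 stop@b1
  join b8 pred b7: b7→b5 stop@b1
  b0: DF=∅
  b1: DF={b1}
  b2: DF=∅
  b3: DF={b1,b5}
  b4: DF={b5,b8}
  b5: DF={b8}
  b6: DF={b7}
  b7: DF={b8}
  b8: DF=∅

φ for x: defs {b1,b2,b3}
  DF⁺ = {b1,b5,b8}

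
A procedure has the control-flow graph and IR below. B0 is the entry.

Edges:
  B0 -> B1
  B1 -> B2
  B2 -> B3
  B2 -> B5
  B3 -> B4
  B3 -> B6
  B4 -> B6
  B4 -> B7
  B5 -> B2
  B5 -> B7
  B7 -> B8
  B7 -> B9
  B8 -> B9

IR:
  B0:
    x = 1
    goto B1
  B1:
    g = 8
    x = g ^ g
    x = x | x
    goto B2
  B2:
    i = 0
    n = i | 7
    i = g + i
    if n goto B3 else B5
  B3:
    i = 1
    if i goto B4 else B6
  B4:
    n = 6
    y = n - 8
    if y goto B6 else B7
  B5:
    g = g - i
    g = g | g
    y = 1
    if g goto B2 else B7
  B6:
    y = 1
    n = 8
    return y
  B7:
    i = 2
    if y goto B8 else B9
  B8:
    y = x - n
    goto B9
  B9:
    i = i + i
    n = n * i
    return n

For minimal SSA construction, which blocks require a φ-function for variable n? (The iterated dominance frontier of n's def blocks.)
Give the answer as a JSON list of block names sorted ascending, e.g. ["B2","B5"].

idom tree: B1←B0 B2←B1 B3←B2 B4←B3 B5←B2 B6←B3 B7←B2 B8←B7 B9←B7
Join-block Dom:
  B2: preds {B1,B5}: {B0,B1} ∩ {B0,B1,B2,B5} = {B0,B1}; idom=B1
  B6: preds {B3,B4}: {B0,B1,B2,B3} ∩ {B0,B1,B2,B3,B4} = {B0,B1,B2,B3}; idom=B3
  B7: preds {B4,B5}: {B0,B1,B2,B3,B4} ∩ {B0,B1,B2,B5} = {B0,B1,B2}; idom=B2
  B9: preds {B7,B8}: {B0,B1,B2,B7} ∩ {B0,B1,B2,B7,B8} = {B0,B1,B2,B7}; idom=B7

DF derivation:
  join B2 pred B1: · stop@B1
  join B2 pred B5: B5→B2 stop@B1
  join B6 pred B3: · stop@B3
  join B6 pred B4: B4 stop@B3
  join B7 pred B4: B4→B3 stop@B2
  join B7 pred B5: B5 stop@B2
  join B9 pred B7: · stop@B7
  join B9 pred B8: B8 stop@B7
  B0: DF=∅
  B1: DF=∅
  B2: DF={B2}
  B3: DF={B7}
  B4: DF={B6,B7}
  B5: DF={B2,B7}
  B6: DF=∅
  B7: DF=∅
  B8: DF={B9}
  B9: DF=∅

φ for n: defs {B2,B4,B6,B9}
  DF⁺ = {B2,B6,B7}

Answer: ["B2", "B6", "B7"]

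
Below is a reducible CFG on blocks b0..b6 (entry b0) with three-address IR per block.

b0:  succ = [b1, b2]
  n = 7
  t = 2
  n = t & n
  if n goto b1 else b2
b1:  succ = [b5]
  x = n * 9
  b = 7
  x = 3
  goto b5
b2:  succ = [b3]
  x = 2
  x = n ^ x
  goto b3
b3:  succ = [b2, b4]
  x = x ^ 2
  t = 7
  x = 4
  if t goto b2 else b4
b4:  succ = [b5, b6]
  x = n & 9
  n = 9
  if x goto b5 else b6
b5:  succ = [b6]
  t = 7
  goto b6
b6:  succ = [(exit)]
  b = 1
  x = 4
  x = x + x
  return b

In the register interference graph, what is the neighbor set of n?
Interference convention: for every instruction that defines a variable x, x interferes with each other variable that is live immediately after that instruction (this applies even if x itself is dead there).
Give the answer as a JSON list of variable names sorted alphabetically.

Answer: ["t", "x"]

Working:
Per-block:
  b0: {n,t} / ∅
  b1: {b,x} / {n}
  b2: {x} / {n}
  b3: {t,x} / {x}
  b4: {n,x} / {n}
  b5: {t} / ∅
  b6: {b,x} / ∅

Live sets:
  live b0: ∅→{n}
  live b1: {n}→∅
  live b2: {n}→{n,x}
  live b3: {n,x}→{n}
  live b4: {n}→∅
  live b5: ∅→∅
  live b6: ∅→∅

Conflict graph:
  b — {x}
  n — {t,x}
  t — {n,x}
  x — {b,n,t}

N(n) = ["t", "x"]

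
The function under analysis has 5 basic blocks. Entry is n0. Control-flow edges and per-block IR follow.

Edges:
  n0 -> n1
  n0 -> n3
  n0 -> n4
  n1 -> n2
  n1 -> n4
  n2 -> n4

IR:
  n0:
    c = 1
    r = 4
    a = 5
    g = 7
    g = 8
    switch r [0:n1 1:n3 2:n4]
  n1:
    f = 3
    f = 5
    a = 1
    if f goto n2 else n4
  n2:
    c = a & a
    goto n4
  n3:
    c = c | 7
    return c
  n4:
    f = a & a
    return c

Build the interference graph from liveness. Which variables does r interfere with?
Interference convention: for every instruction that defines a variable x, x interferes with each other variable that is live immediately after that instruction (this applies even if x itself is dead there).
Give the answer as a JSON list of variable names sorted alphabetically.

Answer: ["a", "c", "g"]

Working:
Block summaries:
  n0: def={a,c,g,r} ue=∅
  n1: def={a,f} ue=∅
  n2: def={c} ue={a}
  n3: def={c} ue={c}
  n4: def={f} ue={a,c}

Live sets:
  n0 li=∅ lo={a,c}
  n1 li={c} lo={a,c}
  n2 li={a} lo={a,c}
  n3 li={c} lo=∅
  n4 li={a,c} lo=∅

Interfere edges:
  a — {c,f,g,r}
  c — {a,f,g,r}
  f — {a,c}
  g — {a,c,r}
  r — {a,c,g}

N(r) = ["a", "c", "g"]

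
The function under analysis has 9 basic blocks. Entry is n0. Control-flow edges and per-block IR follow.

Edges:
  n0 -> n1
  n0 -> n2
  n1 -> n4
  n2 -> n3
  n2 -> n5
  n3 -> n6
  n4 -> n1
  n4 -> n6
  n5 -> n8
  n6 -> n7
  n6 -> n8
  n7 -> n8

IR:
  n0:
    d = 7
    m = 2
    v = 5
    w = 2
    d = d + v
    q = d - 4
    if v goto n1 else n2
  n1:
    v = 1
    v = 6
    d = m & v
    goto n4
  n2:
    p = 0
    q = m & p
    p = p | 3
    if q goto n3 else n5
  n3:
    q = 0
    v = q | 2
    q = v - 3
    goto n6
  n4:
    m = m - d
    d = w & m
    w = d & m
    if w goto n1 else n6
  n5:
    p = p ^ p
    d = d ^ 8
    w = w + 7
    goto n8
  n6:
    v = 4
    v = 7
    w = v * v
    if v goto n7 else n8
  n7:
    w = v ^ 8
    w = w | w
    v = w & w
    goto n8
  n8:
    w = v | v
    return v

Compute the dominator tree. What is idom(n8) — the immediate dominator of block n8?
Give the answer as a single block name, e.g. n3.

Answer: n0

Analysis:
idom tree: n1←n0 n2←n0 n3←n2 n4←n1 n5←n2 n6←n0 n7←n6 n8←n0
Dom at joins:
  n1: preds {n0,n4}: {n0} ∩ {n0,n1,n4} = {n0}; idom=n0
  n6: preds {n3,n4}: {n0,n2,n3} ∩ {n0,n1,n4} = {n0}; idom=n0
  n8: preds {n5,n6,n7}: {n0,n2,n5} ∩ {n0,n6} ∩ {n0,n6,n7} = {n0}; idom=n0

idom(n8) = n0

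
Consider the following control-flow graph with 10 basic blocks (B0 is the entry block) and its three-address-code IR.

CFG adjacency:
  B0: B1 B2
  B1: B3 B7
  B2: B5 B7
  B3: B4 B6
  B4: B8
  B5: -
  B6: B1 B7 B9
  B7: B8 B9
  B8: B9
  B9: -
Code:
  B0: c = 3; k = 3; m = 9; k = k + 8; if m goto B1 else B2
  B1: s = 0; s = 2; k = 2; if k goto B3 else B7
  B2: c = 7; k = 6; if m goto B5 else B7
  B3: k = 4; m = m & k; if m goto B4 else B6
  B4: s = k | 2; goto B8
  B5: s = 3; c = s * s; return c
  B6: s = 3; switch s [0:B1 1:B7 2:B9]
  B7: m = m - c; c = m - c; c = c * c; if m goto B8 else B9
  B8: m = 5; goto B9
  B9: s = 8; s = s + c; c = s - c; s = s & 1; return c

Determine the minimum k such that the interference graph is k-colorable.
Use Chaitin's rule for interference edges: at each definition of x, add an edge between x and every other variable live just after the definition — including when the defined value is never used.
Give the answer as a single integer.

Block summaries:
  B0: def={c,k,m} ue=∅
  B1: def={k,s} ue=∅
  B2: def={c,k} ue={m}
  B3: def={k,m} ue={m}
  B4: def={s} ue={k}
  B5: def={c,s} ue=∅
  B6: def={s} ue=∅
  B7: def={c,m} ue={c,m}
  B8: def={m} ue=∅
  B9: def={c,s} ue={c}

Backward fixpoint:
  B0 li=∅ lo={c,m}
  B1 li={c,m} lo={c,m}
  B2 li={m} lo={c,m}
  B3 li={c,m} lo={c,k,m}
  B4 li={c,k} lo={c}
  B5 li=∅ lo=∅
  B6 li={c,m} lo={c,m}
  B7 li={c,m} lo={c}
  B8 li={c} lo={c}
  B9 li={c} lo=∅

Conflict graph:
  c — {k,m,s}
  k — {c,m}
  m — {c,k,s}
  s — {c,m}

Chromatic number:
  lower bound: {c,k,m} mutually conflict ⇒ χ ≥ 3
  assign c→R0 k→R2 m→R1 s→R2 — no edge inside a register ⇒ χ ≤ 3
  χ = 3

Answer: 3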